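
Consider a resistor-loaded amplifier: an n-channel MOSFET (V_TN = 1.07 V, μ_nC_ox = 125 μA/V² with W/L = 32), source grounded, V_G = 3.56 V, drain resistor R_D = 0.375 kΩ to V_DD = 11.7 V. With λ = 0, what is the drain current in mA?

V_GS = V_G = 3.56 V, so V_ov = 3.56 − 1.07 = 2.49 V.
k_n = μ_nC_ox · (W/L) = 4 mA/V².
Assume saturation: I_D = ½ k_n V_ov² = 0.5 × 4 × 2.49² = 12.4 mA, giving V_DS = V_DD − I_D R_D = 11.7 − 12.4 × 0.375 = 7.05 V.
V_DS = 7.05 V ≥ V_ov = 2.49 V, confirming saturation.

I_D = 12.4 mA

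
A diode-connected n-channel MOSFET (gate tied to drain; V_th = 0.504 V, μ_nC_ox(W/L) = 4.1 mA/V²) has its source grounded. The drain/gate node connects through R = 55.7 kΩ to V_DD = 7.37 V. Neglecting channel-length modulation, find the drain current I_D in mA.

I_D = 0.119 mA

With gate tied to drain, V_GS = V_DS ≥ V_GS − V_th, so the device is in saturation.
KCL at the drain: ½ k_n (V_GS − V_th)² = (V_DD − V_GS)/R.
Let x = V_GS − 0.504. Then 114 x² + x − 6.866 = 0, giving x = 0.241 V (positive root), so V_GS = 0.745 V.
I_D = (V_DD − V_GS)/R = (7.37 − 0.745) / 55.7 = 0.119 mA.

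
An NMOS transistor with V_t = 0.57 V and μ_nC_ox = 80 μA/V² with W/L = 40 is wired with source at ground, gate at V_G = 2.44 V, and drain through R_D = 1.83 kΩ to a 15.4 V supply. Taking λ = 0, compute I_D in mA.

I_D = 5.60 mA

V_GS = V_G = 2.44 V, so V_ov = 2.44 − 0.57 = 1.87 V.
k_n = μ_nC_ox · (W/L) = 3.2 mA/V².
Assume saturation: I_D = ½ k_n V_ov² = 0.5 × 3.2 × 1.87² = 5.6 mA, giving V_DS = V_DD − I_D R_D = 15.4 − 5.6 × 1.83 = 5.16 V.
V_DS = 5.16 V ≥ V_ov = 1.87 V, confirming saturation.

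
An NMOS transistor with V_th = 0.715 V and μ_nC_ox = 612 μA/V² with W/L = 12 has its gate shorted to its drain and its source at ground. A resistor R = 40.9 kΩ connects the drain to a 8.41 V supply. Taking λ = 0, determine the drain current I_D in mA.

With gate tied to drain, V_GS = V_DS ≥ V_GS − V_th, so the device is in saturation.
k_n = μ_nC_ox · (W/L) = 7.344 mA/V².
KCL at the drain: ½ k_n (V_GS − V_th)² = (V_DD − V_GS)/R.
Let x = V_GS − 0.715. Then 150 x² + x − 7.695 = 0, giving x = 0.223 V (positive root), so V_GS = 0.938 V.
I_D = (V_DD − V_GS)/R = (8.41 − 0.938) / 40.9 = 0.183 mA.

I_D = 0.183 mA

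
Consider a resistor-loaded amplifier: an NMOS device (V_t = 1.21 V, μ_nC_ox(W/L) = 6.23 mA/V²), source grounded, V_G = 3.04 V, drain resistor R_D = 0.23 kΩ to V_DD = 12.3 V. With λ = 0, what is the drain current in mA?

I_D = 10.4 mA

V_GS = V_G = 3.04 V, so V_ov = 3.04 − 1.21 = 1.83 V.
Assume saturation: I_D = ½ k_n V_ov² = 0.5 × 6.23 × 1.83² = 10.4 mA, giving V_DS = V_DD − I_D R_D = 12.3 − 10.4 × 0.23 = 9.9 V.
V_DS = 9.9 V ≥ V_ov = 1.83 V, confirming saturation.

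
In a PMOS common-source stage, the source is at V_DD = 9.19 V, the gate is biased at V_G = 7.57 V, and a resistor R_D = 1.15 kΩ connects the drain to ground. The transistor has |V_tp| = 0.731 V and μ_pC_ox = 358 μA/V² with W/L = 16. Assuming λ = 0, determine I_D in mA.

V_SG = V_DD − V_G = 9.19 − 7.57 = 1.62 V, so V_ov = 1.62 − 0.731 = 0.889 V.
k_p = μ_pC_ox · (W/L) = 5.728 mA/V².
Assume saturation: I_D = ½ k_p V_ov² = 0.5 × 5.728 × 0.889² = 2.26 mA, giving V_SD = V_DD − I_D R_D = 9.19 − 2.26 × 1.15 = 6.59 V.
V_SD = 6.59 V ≥ V_ov = 0.889 V, confirming saturation.

I_D = 2.26 mA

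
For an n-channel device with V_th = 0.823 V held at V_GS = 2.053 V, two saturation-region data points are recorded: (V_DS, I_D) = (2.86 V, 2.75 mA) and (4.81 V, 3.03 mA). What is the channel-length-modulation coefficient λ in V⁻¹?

λ = 0.0614 V⁻¹

With V_GS fixed, I_D ∝ (1 + λ V_DS) in saturation, so I_D2/I_D1 = (1 + λ V_DS2)/(1 + λ V_DS1).
3.03/2.75 = 1.102 = (1 + 4.81 λ)/(1 + 2.86 λ).
Solving: λ (I_D1 V_DS2 − I_D2 V_DS1) = I_D2 − I_D1, so λ = (3.03 − 2.75) / (2.75 × 4.81 − 3.03 × 2.86) = 0.28 / 4.56 = 0.0614 V⁻¹.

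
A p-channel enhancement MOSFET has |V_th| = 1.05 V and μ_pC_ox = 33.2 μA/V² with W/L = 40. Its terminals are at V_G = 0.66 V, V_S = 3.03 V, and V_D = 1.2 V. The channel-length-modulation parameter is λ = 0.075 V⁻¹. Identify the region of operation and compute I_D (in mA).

Saturation; I_D = 1.32 mA

V_SG = V_S − V_G = 3.03 − 0.66 = 2.37 V; V_SD = V_S − V_D = 3.03 − 1.2 = 1.83 V.
k_p = μ_pC_ox · (W/L) = 1.328 mA/V².
V_ov = V_SG − |V_th| = 2.37 − 1.05 = 1.32 V.
Since V_SD = 1.83 V ≥ V_ov = 1.32 V, the device is in saturation.
I_D = ½ k_p V_ov² (1 + λ V_SD) = 0.5 × 1.328 × 1.32² × (1 + 0.075 × 1.83) = 1.32 mA.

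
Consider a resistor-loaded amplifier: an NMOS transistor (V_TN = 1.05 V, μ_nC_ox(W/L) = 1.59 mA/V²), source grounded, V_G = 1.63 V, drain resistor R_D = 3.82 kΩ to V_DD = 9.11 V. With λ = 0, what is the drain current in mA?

V_GS = V_G = 1.63 V, so V_ov = 1.63 − 1.05 = 0.58 V.
Assume saturation: I_D = ½ k_n V_ov² = 0.5 × 1.59 × 0.58² = 0.267 mA, giving V_DS = V_DD − I_D R_D = 9.11 − 0.267 × 3.82 = 8.09 V.
V_DS = 8.09 V ≥ V_ov = 0.58 V, confirming saturation.

I_D = 0.267 mA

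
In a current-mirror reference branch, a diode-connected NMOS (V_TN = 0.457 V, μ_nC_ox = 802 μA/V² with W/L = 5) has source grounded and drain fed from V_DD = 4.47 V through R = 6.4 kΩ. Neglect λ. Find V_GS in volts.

With gate tied to drain, V_GS = V_DS ≥ V_GS − V_TN, so the device is in saturation.
k_n = μ_nC_ox · (W/L) = 4.01 mA/V².
KCL at the drain: ½ k_n (V_GS − V_TN)² = (V_DD − V_GS)/R.
Let x = V_GS − 0.457. Then 12.8 x² + x − 4.013 = 0, giving x = 0.522 V (positive root), so V_GS = 0.979 V.
I_D = (V_DD − V_GS)/R = (4.47 − 0.979) / 6.4 = 0.546 mA.

V_GS = 0.979 V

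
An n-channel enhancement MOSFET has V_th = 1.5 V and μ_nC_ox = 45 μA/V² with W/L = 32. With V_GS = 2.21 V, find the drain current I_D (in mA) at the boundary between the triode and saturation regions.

At the boundary V_DS = V_ov = V_GS − V_th = 2.21 − 1.5 = 0.71 V.
k_n = μ_nC_ox · (W/L) = 1.44 mA/V².
I_D = ½ k_n V_ov² = 0.5 × 1.44 × 0.71² = 0.363 mA.

I_D = 0.363 mA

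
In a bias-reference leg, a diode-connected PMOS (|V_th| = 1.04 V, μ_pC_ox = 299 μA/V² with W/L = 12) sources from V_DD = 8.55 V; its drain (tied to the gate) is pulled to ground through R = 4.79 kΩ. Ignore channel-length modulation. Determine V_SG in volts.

With gate tied to drain, V_SG = V_SD ≥ V_SG − |V_th|, so the device is in saturation.
k_p = μ_pC_ox · (W/L) = 3.588 mA/V².
KCL at the drain: ½ k_p (V_SG − |V_th|)² = (V_DD − V_SG)/R.
Let x = V_SG − 1.04. Then 8.59 x² + x − 7.51 = 0, giving x = 0.878 V (positive root), so V_SG = 1.92 V.
I_D = (V_DD − V_SG)/R = (8.55 − 1.92) / 4.79 = 1.38 mA.

V_SG = 1.92 V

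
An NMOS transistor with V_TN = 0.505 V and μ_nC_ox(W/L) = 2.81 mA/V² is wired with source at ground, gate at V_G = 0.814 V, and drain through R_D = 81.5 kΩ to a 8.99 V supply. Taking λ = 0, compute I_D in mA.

I_D = 0.108 mA

V_GS = V_G = 0.814 V, so V_ov = 0.814 − 0.505 = 0.309 V.
Assume saturation: I_D = ½ k_n V_ov² = 0.5 × 2.81 × 0.309² = 0.134 mA, giving V_DS = V_DD − I_D R_D = 8.99 − 0.134 × 81.5 = -1.94 V.
But -1.94 V < V_ov = 0.309 V, so the device is actually in triode.
In triode I_D = k_n[V_ov V_DS − ½ V_DS²] and I_D = (V_DD − V_DS)/R_D. Equating: 115 V_DS² − 71.77 V_DS + 8.99 = 0, giving V_DS = 0.173 V (the root below V_ov).
I_D = (8.99 − 0.173) / 81.5 = 0.108 mA.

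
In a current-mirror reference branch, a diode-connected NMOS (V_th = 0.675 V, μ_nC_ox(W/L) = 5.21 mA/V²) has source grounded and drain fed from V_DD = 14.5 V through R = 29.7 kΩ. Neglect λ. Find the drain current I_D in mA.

With gate tied to drain, V_GS = V_DS ≥ V_GS − V_th, so the device is in saturation.
KCL at the drain: ½ k_n (V_GS − V_th)² = (V_DD − V_GS)/R.
Let x = V_GS − 0.675. Then 77.4 x² + x − 13.82 = 0, giving x = 0.416 V (positive root), so V_GS = 1.09 V.
I_D = (V_DD − V_GS)/R = (14.5 − 1.09) / 29.7 = 0.451 mA.

I_D = 0.451 mA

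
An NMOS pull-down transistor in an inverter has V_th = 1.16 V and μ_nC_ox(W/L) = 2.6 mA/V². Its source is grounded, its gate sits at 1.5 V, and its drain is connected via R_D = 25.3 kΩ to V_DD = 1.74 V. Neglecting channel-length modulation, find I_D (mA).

V_GS = V_G = 1.5 V, so V_ov = 1.5 − 1.16 = 0.34 V.
Assume saturation: I_D = ½ k_n V_ov² = 0.5 × 2.6 × 0.34² = 0.15 mA, giving V_DS = V_DD − I_D R_D = 1.74 − 0.15 × 25.3 = -2.06 V.
But -2.06 V < V_ov = 0.34 V, so the device is actually in triode.
In triode I_D = k_n[V_ov V_DS − ½ V_DS²] and I_D = (V_DD − V_DS)/R_D. Equating: 32.9 V_DS² − 23.37 V_DS + 1.74 = 0, giving V_DS = 0.0845 V (the root below V_ov).
I_D = (1.74 − 0.0845) / 25.3 = 0.0654 mA.

I_D = 0.0654 mA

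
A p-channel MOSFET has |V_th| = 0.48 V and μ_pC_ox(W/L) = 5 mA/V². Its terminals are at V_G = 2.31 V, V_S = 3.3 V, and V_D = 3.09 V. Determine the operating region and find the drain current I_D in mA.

Triode; I_D = 0.425 mA

V_SG = V_S − V_G = 3.3 − 2.31 = 0.99 V; V_SD = V_S − V_D = 3.3 − 3.09 = 0.21 V.
V_ov = V_SG − |V_th| = 0.99 − 0.48 = 0.51 V.
Since V_SD = 0.21 V < V_ov = 0.51 V, the device is in the triode region.
I_D = k_p [V_ov · V_SD − ½ V_SD²] = 5 × [0.51 × 0.21 − 0.5 × 0.21²] = 0.425 mA.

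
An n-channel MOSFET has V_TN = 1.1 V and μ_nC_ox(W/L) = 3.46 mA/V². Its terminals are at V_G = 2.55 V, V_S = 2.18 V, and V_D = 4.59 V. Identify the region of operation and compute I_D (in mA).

Cutoff; I_D = 0 mA

V_GS = V_G − V_S = 2.55 − 2.18 = 0.37 V; V_DS = V_D − V_S = 4.59 − 2.18 = 2.41 V.
V_GS = 0.37 V < V_TN = 1.1 V, so the transistor is in cutoff.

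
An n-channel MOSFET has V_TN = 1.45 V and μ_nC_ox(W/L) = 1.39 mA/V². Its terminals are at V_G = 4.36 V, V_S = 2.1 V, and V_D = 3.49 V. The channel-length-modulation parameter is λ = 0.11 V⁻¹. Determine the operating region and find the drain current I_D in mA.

V_GS = V_G − V_S = 4.36 − 2.1 = 2.26 V; V_DS = V_D − V_S = 3.49 − 2.1 = 1.39 V.
V_ov = V_GS − V_TN = 2.26 − 1.45 = 0.81 V.
Since V_DS = 1.39 V ≥ V_ov = 0.81 V, the device is in saturation.
I_D = ½ k_n V_ov² (1 + λ V_DS) = 0.5 × 1.39 × 0.81² × (1 + 0.11 × 1.39) = 0.526 mA.

Saturation; I_D = 0.526 mA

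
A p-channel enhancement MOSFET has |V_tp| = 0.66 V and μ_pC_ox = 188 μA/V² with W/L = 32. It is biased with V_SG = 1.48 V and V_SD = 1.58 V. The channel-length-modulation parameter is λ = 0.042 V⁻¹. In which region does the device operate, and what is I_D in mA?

Saturation; I_D = 2.16 mA

k_p = μ_pC_ox · (W/L) = 6.016 mA/V².
V_ov = V_SG − |V_tp| = 1.48 − 0.66 = 0.82 V.
Since V_SD = 1.58 V ≥ V_ov = 0.82 V, the device is in saturation.
I_D = ½ k_p V_ov² (1 + λ V_SD) = 0.5 × 6.016 × 0.82² × (1 + 0.042 × 1.58) = 2.16 mA.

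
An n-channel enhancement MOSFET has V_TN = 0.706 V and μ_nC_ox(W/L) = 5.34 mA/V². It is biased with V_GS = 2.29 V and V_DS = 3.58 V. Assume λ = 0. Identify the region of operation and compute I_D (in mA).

V_ov = V_GS − V_TN = 2.29 − 0.706 = 1.58 V.
Since V_DS = 3.58 V ≥ V_ov = 1.58 V, the device is in saturation.
I_D = ½ k_n V_ov² = 0.5 × 5.34 × 1.58² = 6.7 mA.

Saturation; I_D = 6.70 mA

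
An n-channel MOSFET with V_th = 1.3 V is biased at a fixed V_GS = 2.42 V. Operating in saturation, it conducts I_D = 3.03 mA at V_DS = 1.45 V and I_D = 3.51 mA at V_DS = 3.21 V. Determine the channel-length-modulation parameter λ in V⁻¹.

λ = 0.104 V⁻¹

With V_GS fixed, I_D ∝ (1 + λ V_DS) in saturation, so I_D2/I_D1 = (1 + λ V_DS2)/(1 + λ V_DS1).
3.51/3.03 = 1.158 = (1 + 3.21 λ)/(1 + 1.45 λ).
Solving: λ (I_D1 V_DS2 − I_D2 V_DS1) = I_D2 − I_D1, so λ = (3.51 − 3.03) / (3.03 × 3.21 − 3.51 × 1.45) = 0.48 / 4.64 = 0.104 V⁻¹.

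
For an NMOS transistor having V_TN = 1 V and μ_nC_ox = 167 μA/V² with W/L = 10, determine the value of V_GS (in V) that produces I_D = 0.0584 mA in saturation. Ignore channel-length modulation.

k_n = μ_nC_ox · (W/L) = 1.67 mA/V².
In saturation I_D = ½ k_n (V_GS − V_TN)², so V_GS − V_TN = √(2 I_D / k_n) = √(2 × 0.0584 / 1.67) = 0.264 V.
V_GS = 1 + 0.264 = 1.26 V.

V_GS = 1.26 V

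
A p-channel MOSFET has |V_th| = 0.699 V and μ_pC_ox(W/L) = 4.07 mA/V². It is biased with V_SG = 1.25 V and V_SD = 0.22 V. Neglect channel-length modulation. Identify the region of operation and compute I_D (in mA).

V_ov = V_SG − |V_th| = 1.25 − 0.699 = 0.551 V.
Since V_SD = 0.22 V < V_ov = 0.551 V, the device is in the triode region.
I_D = k_p [V_ov · V_SD − ½ V_SD²] = 4.07 × [0.551 × 0.22 − 0.5 × 0.22²] = 0.395 mA.

Triode; I_D = 0.395 mA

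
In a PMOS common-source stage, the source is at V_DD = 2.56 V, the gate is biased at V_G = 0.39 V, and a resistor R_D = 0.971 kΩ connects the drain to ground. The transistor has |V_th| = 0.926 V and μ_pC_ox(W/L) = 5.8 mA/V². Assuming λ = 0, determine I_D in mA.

V_SG = V_DD − V_G = 2.56 − 0.39 = 2.17 V, so V_ov = 2.17 − 0.926 = 1.24 V.
Assume saturation: I_D = ½ k_p V_ov² = 0.5 × 5.8 × 1.24² = 4.49 mA, giving V_SD = V_DD − I_D R_D = 2.56 − 4.49 × 0.971 = -1.8 V.
But -1.8 V < V_ov = 1.24 V, so the device is actually in triode.
In triode I_D = k_p[V_ov V_SD − ½ V_SD²] and I_D = (V_DD − V_SD)/R_D. Equating: 2.82 V_SD² − 8.006 V_SD + 2.56 = 0, giving V_SD = 0.367 V (the root below V_ov).
I_D = (2.56 − 0.367) / 0.971 = 2.26 mA.

I_D = 2.26 mA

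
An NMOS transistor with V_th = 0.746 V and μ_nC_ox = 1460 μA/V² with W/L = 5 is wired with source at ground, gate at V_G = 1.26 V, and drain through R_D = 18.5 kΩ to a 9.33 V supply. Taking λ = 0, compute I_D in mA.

V_GS = V_G = 1.26 V, so V_ov = 1.26 − 0.746 = 0.514 V.
k_n = μ_nC_ox · (W/L) = 7.3 mA/V².
Assume saturation: I_D = ½ k_n V_ov² = 0.5 × 7.3 × 0.514² = 0.964 mA, giving V_DS = V_DD − I_D R_D = 9.33 − 0.964 × 18.5 = -8.51 V.
But -8.51 V < V_ov = 0.514 V, so the device is actually in triode.
In triode I_D = k_n[V_ov V_DS − ½ V_DS²] and I_D = (V_DD − V_DS)/R_D. Equating: 67.5 V_DS² − 70.42 V_DS + 9.33 = 0, giving V_DS = 0.156 V (the root below V_ov).
I_D = (9.33 − 0.156) / 18.5 = 0.496 mA.

I_D = 0.496 mA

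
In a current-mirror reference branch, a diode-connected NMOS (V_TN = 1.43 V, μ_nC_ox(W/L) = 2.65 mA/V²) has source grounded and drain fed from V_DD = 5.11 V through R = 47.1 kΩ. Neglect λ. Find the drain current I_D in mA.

I_D = 0.0731 mA

With gate tied to drain, V_GS = V_DS ≥ V_GS − V_TN, so the device is in saturation.
KCL at the drain: ½ k_n (V_GS − V_TN)² = (V_DD − V_GS)/R.
Let x = V_GS − 1.43. Then 62.4 x² + x − 3.68 = 0, giving x = 0.235 V (positive root), so V_GS = 1.66 V.
I_D = (V_DD − V_GS)/R = (5.11 − 1.66) / 47.1 = 0.0731 mA.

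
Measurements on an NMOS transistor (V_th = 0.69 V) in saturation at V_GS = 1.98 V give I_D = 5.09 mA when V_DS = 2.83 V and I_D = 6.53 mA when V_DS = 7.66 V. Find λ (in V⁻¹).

With V_GS fixed, I_D ∝ (1 + λ V_DS) in saturation, so I_D2/I_D1 = (1 + λ V_DS2)/(1 + λ V_DS1).
6.53/5.09 = 1.283 = (1 + 7.66 λ)/(1 + 2.83 λ).
Solving: λ (I_D1 V_DS2 − I_D2 V_DS1) = I_D2 − I_D1, so λ = (6.53 − 5.09) / (5.09 × 7.66 − 6.53 × 2.83) = 1.44 / 20.5 = 0.0702 V⁻¹.

λ = 0.0702 V⁻¹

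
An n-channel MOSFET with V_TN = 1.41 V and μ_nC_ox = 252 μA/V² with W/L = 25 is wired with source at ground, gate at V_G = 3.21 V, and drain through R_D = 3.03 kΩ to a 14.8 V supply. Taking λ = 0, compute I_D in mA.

V_GS = V_G = 3.21 V, so V_ov = 3.21 − 1.41 = 1.8 V.
k_n = μ_nC_ox · (W/L) = 6.3 mA/V².
Assume saturation: I_D = ½ k_n V_ov² = 0.5 × 6.3 × 1.8² = 10.2 mA, giving V_DS = V_DD − I_D R_D = 14.8 − 10.2 × 3.03 = -16.1 V.
But -16.1 V < V_ov = 1.8 V, so the device is actually in triode.
In triode I_D = k_n[V_ov V_DS − ½ V_DS²] and I_D = (V_DD − V_DS)/R_D. Equating: 9.54 V_DS² − 35.36 V_DS + 14.8 = 0, giving V_DS = 0.481 V (the root below V_ov).
I_D = (14.8 − 0.481) / 3.03 = 4.73 mA.

I_D = 4.73 mA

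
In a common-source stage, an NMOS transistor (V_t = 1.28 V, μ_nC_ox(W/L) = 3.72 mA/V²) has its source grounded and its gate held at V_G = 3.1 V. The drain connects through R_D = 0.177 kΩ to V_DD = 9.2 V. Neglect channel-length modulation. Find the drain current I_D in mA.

V_GS = V_G = 3.1 V, so V_ov = 3.1 − 1.28 = 1.82 V.
Assume saturation: I_D = ½ k_n V_ov² = 0.5 × 3.72 × 1.82² = 6.16 mA, giving V_DS = V_DD − I_D R_D = 9.2 − 6.16 × 0.177 = 8.11 V.
V_DS = 8.11 V ≥ V_ov = 1.82 V, confirming saturation.

I_D = 6.16 mA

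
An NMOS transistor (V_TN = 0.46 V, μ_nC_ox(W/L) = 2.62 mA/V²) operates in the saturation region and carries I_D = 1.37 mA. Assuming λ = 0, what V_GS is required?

In saturation I_D = ½ k_n (V_GS − V_TN)², so V_GS − V_TN = √(2 I_D / k_n) = √(2 × 1.37 / 2.62) = 1.02 V.
V_GS = 0.46 + 1.02 = 1.48 V.

V_GS = 1.48 V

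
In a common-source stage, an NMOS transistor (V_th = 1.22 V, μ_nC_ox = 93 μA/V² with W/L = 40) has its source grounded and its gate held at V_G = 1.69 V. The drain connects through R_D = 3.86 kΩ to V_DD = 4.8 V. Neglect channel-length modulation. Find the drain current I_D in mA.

I_D = 0.411 mA

V_GS = V_G = 1.69 V, so V_ov = 1.69 − 1.22 = 0.47 V.
k_n = μ_nC_ox · (W/L) = 3.72 mA/V².
Assume saturation: I_D = ½ k_n V_ov² = 0.5 × 3.72 × 0.47² = 0.411 mA, giving V_DS = V_DD − I_D R_D = 4.8 − 0.411 × 3.86 = 3.21 V.
V_DS = 3.21 V ≥ V_ov = 0.47 V, confirming saturation.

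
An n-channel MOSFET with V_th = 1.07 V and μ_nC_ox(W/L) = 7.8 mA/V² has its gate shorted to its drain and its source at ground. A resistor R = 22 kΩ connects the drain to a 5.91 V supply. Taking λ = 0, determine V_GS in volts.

With gate tied to drain, V_GS = V_DS ≥ V_GS − V_th, so the device is in saturation.
KCL at the drain: ½ k_n (V_GS − V_th)² = (V_DD − V_GS)/R.
Let x = V_GS − 1.07. Then 85.8 x² + x − 4.84 = 0, giving x = 0.232 V (positive root), so V_GS = 1.3 V.
I_D = (V_DD − V_GS)/R = (5.91 − 1.3) / 22 = 0.209 mA.

V_GS = 1.30 V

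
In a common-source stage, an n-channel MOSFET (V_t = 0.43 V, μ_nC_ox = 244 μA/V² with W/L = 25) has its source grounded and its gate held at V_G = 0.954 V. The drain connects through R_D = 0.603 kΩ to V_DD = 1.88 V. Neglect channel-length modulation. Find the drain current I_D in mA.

V_GS = V_G = 0.954 V, so V_ov = 0.954 − 0.43 = 0.524 V.
k_n = μ_nC_ox · (W/L) = 6.1 mA/V².
Assume saturation: I_D = ½ k_n V_ov² = 0.5 × 6.1 × 0.524² = 0.837 mA, giving V_DS = V_DD − I_D R_D = 1.88 − 0.837 × 0.603 = 1.38 V.
V_DS = 1.38 V ≥ V_ov = 0.524 V, confirming saturation.

I_D = 0.837 mA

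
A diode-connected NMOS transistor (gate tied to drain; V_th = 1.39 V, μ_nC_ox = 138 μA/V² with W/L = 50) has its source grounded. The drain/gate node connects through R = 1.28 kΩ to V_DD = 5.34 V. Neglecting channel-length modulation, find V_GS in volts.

V_GS = 2.23 V

With gate tied to drain, V_GS = V_DS ≥ V_GS − V_th, so the device is in saturation.
k_n = μ_nC_ox · (W/L) = 6.9 mA/V².
KCL at the drain: ½ k_n (V_GS − V_th)² = (V_DD − V_GS)/R.
Let x = V_GS − 1.39. Then 4.42 x² + x − 3.95 = 0, giving x = 0.839 V (positive root), so V_GS = 2.23 V.
I_D = (V_DD − V_GS)/R = (5.34 − 2.23) / 1.28 = 2.43 mA.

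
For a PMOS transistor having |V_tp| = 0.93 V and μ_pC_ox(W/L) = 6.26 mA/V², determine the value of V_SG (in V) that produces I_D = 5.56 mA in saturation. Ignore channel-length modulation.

V_SG = 2.26 V

In saturation I_D = ½ k_p (V_SG − |V_tp|)², so V_SG − |V_tp| = √(2 I_D / k_p) = √(2 × 5.56 / 6.26) = 1.33 V.
V_SG = 0.93 + 1.33 = 2.26 V.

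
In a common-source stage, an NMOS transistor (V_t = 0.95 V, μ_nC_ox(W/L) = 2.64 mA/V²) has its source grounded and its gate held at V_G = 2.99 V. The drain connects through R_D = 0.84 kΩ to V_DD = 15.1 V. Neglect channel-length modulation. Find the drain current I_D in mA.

I_D = 5.49 mA

V_GS = V_G = 2.99 V, so V_ov = 2.99 − 0.95 = 2.04 V.
Assume saturation: I_D = ½ k_n V_ov² = 0.5 × 2.64 × 2.04² = 5.49 mA, giving V_DS = V_DD − I_D R_D = 15.1 − 5.49 × 0.84 = 10.5 V.
V_DS = 10.5 V ≥ V_ov = 2.04 V, confirming saturation.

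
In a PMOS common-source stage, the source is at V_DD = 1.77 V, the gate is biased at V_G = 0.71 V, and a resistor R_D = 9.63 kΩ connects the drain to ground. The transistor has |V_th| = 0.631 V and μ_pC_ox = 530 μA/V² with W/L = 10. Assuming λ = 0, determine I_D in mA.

I_D = 0.175 mA

V_SG = V_DD − V_G = 1.77 − 0.71 = 1.06 V, so V_ov = 1.06 − 0.631 = 0.429 V.
k_p = μ_pC_ox · (W/L) = 5.3 mA/V².
Assume saturation: I_D = ½ k_p V_ov² = 0.5 × 5.3 × 0.429² = 0.488 mA, giving V_SD = V_DD − I_D R_D = 1.77 − 0.488 × 9.63 = -2.93 V.
But -2.93 V < V_ov = 0.429 V, so the device is actually in triode.
In triode I_D = k_p[V_ov V_SD − ½ V_SD²] and I_D = (V_DD − V_SD)/R_D. Equating: 25.5 V_SD² − 22.9 V_SD + 1.77 = 0, giving V_SD = 0.0854 V (the root below V_ov).
I_D = (1.77 − 0.0854) / 9.63 = 0.175 mA.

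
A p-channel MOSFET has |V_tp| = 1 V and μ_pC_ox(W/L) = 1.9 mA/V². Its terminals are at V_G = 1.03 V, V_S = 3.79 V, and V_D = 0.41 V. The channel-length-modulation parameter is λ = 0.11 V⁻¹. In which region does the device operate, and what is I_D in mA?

V_SG = V_S − V_G = 3.79 − 1.03 = 2.76 V; V_SD = V_S − V_D = 3.79 − 0.41 = 3.38 V.
V_ov = V_SG − |V_tp| = 2.76 − 1 = 1.76 V.
Since V_SD = 3.38 V ≥ V_ov = 1.76 V, the device is in saturation.
I_D = ½ k_p V_ov² (1 + λ V_SD) = 0.5 × 1.9 × 1.76² × (1 + 0.11 × 3.38) = 4.04 mA.

Saturation; I_D = 4.04 mA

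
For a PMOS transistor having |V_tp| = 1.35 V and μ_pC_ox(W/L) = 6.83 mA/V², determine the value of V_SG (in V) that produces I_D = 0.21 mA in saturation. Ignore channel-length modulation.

V_SG = 1.60 V

In saturation I_D = ½ k_p (V_SG − |V_tp|)², so V_SG − |V_tp| = √(2 I_D / k_p) = √(2 × 0.21 / 6.83) = 0.248 V.
V_SG = 1.35 + 0.248 = 1.6 V.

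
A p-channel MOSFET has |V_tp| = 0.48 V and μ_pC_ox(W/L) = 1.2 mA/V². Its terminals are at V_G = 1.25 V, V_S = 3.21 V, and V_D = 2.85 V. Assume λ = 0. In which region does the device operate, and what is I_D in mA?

V_SG = V_S − V_G = 3.21 − 1.25 = 1.96 V; V_SD = V_S − V_D = 3.21 − 2.85 = 0.36 V.
V_ov = V_SG − |V_tp| = 1.96 − 0.48 = 1.48 V.
Since V_SD = 0.36 V < V_ov = 1.48 V, the device is in the triode region.
I_D = k_p [V_ov · V_SD − ½ V_SD²] = 1.2 × [1.48 × 0.36 − 0.5 × 0.36²] = 0.562 mA.

Triode; I_D = 0.562 mA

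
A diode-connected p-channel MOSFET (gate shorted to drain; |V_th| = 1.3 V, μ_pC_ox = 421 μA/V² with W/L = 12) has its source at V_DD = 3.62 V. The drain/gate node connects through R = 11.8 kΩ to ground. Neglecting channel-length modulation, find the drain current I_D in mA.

With gate tied to drain, V_SG = V_SD ≥ V_SG − |V_th|, so the device is in saturation.
k_p = μ_pC_ox · (W/L) = 5.052 mA/V².
KCL at the drain: ½ k_p (V_SG − |V_th|)² = (V_DD − V_SG)/R.
Let x = V_SG − 1.3. Then 29.8 x² + x − 2.32 = 0, giving x = 0.263 V (positive root), so V_SG = 1.56 V.
I_D = (V_DD − V_SG)/R = (3.62 − 1.56) / 11.8 = 0.174 mA.

I_D = 0.174 mA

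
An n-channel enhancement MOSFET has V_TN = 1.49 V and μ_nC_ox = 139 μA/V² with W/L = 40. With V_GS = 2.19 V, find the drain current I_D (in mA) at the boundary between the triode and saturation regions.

At the boundary V_DS = V_ov = V_GS − V_TN = 2.19 − 1.49 = 0.7 V.
k_n = μ_nC_ox · (W/L) = 5.56 mA/V².
I_D = ½ k_n V_ov² = 0.5 × 5.56 × 0.7² = 1.36 mA.

I_D = 1.36 mA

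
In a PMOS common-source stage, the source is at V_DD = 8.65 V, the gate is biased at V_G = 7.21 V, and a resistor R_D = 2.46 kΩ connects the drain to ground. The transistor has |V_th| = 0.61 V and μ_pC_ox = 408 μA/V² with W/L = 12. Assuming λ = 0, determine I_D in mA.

V_SG = V_DD − V_G = 8.65 − 7.21 = 1.44 V, so V_ov = 1.44 − 0.61 = 0.83 V.
k_p = μ_pC_ox · (W/L) = 4.896 mA/V².
Assume saturation: I_D = ½ k_p V_ov² = 0.5 × 4.896 × 0.83² = 1.69 mA, giving V_SD = V_DD − I_D R_D = 8.65 − 1.69 × 2.46 = 4.5 V.
V_SD = 4.5 V ≥ V_ov = 0.83 V, confirming saturation.

I_D = 1.69 mA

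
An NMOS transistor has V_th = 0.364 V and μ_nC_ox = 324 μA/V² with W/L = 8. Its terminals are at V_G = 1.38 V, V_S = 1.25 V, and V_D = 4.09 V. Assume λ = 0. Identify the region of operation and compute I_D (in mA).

Cutoff; I_D = 0 mA

V_GS = V_G − V_S = 1.38 − 1.25 = 0.13 V; V_DS = V_D − V_S = 4.09 − 1.25 = 2.84 V.
V_GS = 0.13 V < V_th = 0.364 V, so the transistor is in cutoff.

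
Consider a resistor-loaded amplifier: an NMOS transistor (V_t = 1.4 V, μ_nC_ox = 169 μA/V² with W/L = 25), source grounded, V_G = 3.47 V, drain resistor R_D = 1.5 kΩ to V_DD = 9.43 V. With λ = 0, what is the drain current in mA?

I_D = 5.74 mA

V_GS = V_G = 3.47 V, so V_ov = 3.47 − 1.4 = 2.07 V.
k_n = μ_nC_ox · (W/L) = 4.225 mA/V².
Assume saturation: I_D = ½ k_n V_ov² = 0.5 × 4.225 × 2.07² = 9.05 mA, giving V_DS = V_DD − I_D R_D = 9.43 − 9.05 × 1.5 = -4.15 V.
But -4.15 V < V_ov = 2.07 V, so the device is actually in triode.
In triode I_D = k_n[V_ov V_DS − ½ V_DS²] and I_D = (V_DD − V_DS)/R_D. Equating: 3.17 V_DS² − 14.12 V_DS + 9.43 = 0, giving V_DS = 0.818 V (the root below V_ov).
I_D = (9.43 − 0.818) / 1.5 = 5.74 mA.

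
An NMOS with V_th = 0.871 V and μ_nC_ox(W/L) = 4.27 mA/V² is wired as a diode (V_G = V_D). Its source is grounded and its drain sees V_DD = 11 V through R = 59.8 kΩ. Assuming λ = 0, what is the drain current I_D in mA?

With gate tied to drain, V_GS = V_DS ≥ V_GS − V_th, so the device is in saturation.
KCL at the drain: ½ k_n (V_GS − V_th)² = (V_DD − V_GS)/R.
Let x = V_GS − 0.871. Then 128 x² + x − 10.13 = 0, giving x = 0.278 V (positive root), so V_GS = 1.15 V.
I_D = (V_DD − V_GS)/R = (11 − 1.15) / 59.8 = 0.165 mA.

I_D = 0.165 mA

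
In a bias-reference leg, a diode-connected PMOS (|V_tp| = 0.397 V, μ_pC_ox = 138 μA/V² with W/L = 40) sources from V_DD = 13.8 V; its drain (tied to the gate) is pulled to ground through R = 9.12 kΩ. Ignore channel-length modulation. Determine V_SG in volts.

V_SG = 1.11 V

With gate tied to drain, V_SG = V_SD ≥ V_SG − |V_tp|, so the device is in saturation.
k_p = μ_pC_ox · (W/L) = 5.52 mA/V².
KCL at the drain: ½ k_p (V_SG − |V_tp|)² = (V_DD − V_SG)/R.
Let x = V_SG − 0.397. Then 25.2 x² + x − 13.4 = 0, giving x = 0.71 V (positive root), so V_SG = 1.11 V.
I_D = (V_DD − V_SG)/R = (13.8 − 1.11) / 9.12 = 1.39 mA.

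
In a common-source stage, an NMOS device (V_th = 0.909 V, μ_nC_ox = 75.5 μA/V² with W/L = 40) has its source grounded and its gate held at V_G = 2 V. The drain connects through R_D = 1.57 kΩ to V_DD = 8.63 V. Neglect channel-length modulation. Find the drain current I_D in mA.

V_GS = V_G = 2 V, so V_ov = 2 − 0.909 = 1.09 V.
k_n = μ_nC_ox · (W/L) = 3.02 mA/V².
Assume saturation: I_D = ½ k_n V_ov² = 0.5 × 3.02 × 1.09² = 1.8 mA, giving V_DS = V_DD − I_D R_D = 8.63 − 1.8 × 1.57 = 5.81 V.
V_DS = 5.81 V ≥ V_ov = 1.09 V, confirming saturation.

I_D = 1.80 mA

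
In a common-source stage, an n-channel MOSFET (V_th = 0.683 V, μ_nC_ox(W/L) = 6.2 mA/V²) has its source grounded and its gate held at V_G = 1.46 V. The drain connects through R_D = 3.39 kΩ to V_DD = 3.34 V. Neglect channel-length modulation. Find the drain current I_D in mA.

I_D = 0.920 mA

V_GS = V_G = 1.46 V, so V_ov = 1.46 − 0.683 = 0.777 V.
Assume saturation: I_D = ½ k_n V_ov² = 0.5 × 6.2 × 0.777² = 1.87 mA, giving V_DS = V_DD − I_D R_D = 3.34 − 1.87 × 3.39 = -3 V.
But -3 V < V_ov = 0.777 V, so the device is actually in triode.
In triode I_D = k_n[V_ov V_DS − ½ V_DS²] and I_D = (V_DD − V_DS)/R_D. Equating: 10.5 V_DS² − 17.33 V_DS + 3.34 = 0, giving V_DS = 0.223 V (the root below V_ov).
I_D = (3.34 − 0.223) / 3.39 = 0.92 mA.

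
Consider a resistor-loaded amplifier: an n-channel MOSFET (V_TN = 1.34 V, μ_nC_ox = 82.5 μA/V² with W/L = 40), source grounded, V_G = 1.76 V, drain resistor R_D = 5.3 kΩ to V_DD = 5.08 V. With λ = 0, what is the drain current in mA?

V_GS = V_G = 1.76 V, so V_ov = 1.76 − 1.34 = 0.42 V.
k_n = μ_nC_ox · (W/L) = 3.3 mA/V².
Assume saturation: I_D = ½ k_n V_ov² = 0.5 × 3.3 × 0.42² = 0.291 mA, giving V_DS = V_DD − I_D R_D = 5.08 − 0.291 × 5.3 = 3.54 V.
V_DS = 3.54 V ≥ V_ov = 0.42 V, confirming saturation.

I_D = 0.291 mA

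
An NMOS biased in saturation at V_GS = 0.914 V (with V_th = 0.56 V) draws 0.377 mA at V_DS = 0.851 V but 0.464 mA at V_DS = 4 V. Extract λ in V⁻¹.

λ = 0.0782 V⁻¹

With V_GS fixed, I_D ∝ (1 + λ V_DS) in saturation, so I_D2/I_D1 = (1 + λ V_DS2)/(1 + λ V_DS1).
0.464/0.377 = 1.231 = (1 + 4 λ)/(1 + 0.851 λ).
Solving: λ (I_D1 V_DS2 − I_D2 V_DS1) = I_D2 − I_D1, so λ = (0.464 − 0.377) / (0.377 × 4 − 0.464 × 0.851) = 0.087 / 1.11 = 0.0782 V⁻¹.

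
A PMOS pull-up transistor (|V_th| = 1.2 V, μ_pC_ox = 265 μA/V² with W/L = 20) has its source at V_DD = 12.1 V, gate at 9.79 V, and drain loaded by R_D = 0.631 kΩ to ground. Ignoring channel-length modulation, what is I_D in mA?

V_SG = V_DD − V_G = 12.1 − 9.79 = 2.31 V, so V_ov = 2.31 − 1.2 = 1.11 V.
k_p = μ_pC_ox · (W/L) = 5.3 mA/V².
Assume saturation: I_D = ½ k_p V_ov² = 0.5 × 5.3 × 1.11² = 3.27 mA, giving V_SD = V_DD − I_D R_D = 12.1 − 3.27 × 0.631 = 10 V.
V_SD = 10 V ≥ V_ov = 1.11 V, confirming saturation.

I_D = 3.27 mA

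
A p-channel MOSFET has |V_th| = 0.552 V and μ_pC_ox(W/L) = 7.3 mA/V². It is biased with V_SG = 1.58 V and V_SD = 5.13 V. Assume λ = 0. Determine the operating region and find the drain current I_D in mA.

Saturation; I_D = 3.86 mA

V_ov = V_SG − |V_th| = 1.58 − 0.552 = 1.03 V.
Since V_SD = 5.13 V ≥ V_ov = 1.03 V, the device is in saturation.
I_D = ½ k_p V_ov² = 0.5 × 7.3 × 1.03² = 3.86 mA.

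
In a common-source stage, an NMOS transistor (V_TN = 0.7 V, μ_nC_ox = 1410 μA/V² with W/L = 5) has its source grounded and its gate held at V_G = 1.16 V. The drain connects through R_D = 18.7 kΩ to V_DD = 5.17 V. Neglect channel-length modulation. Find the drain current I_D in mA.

I_D = 0.271 mA

V_GS = V_G = 1.16 V, so V_ov = 1.16 − 0.7 = 0.46 V.
k_n = μ_nC_ox · (W/L) = 7.05 mA/V².
Assume saturation: I_D = ½ k_n V_ov² = 0.5 × 7.05 × 0.46² = 0.746 mA, giving V_DS = V_DD − I_D R_D = 5.17 − 0.746 × 18.7 = -8.78 V.
But -8.78 V < V_ov = 0.46 V, so the device is actually in triode.
In triode I_D = k_n[V_ov V_DS − ½ V_DS²] and I_D = (V_DD − V_DS)/R_D. Equating: 65.9 V_DS² − 61.64 V_DS + 5.17 = 0, giving V_DS = 0.0931 V (the root below V_ov).
I_D = (5.17 − 0.0931) / 18.7 = 0.271 mA.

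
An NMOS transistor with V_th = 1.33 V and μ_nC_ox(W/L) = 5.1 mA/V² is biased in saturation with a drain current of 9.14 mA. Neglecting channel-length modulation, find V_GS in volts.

V_GS = 3.22 V

In saturation I_D = ½ k_n (V_GS − V_th)², so V_GS − V_th = √(2 I_D / k_n) = √(2 × 9.14 / 5.1) = 1.89 V.
V_GS = 1.33 + 1.89 = 3.22 V.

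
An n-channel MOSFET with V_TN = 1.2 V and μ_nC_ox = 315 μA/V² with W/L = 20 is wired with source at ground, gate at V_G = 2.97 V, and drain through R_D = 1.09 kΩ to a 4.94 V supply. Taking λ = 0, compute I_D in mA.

I_D = 4.14 mA

V_GS = V_G = 2.97 V, so V_ov = 2.97 − 1.2 = 1.77 V.
k_n = μ_nC_ox · (W/L) = 6.3 mA/V².
Assume saturation: I_D = ½ k_n V_ov² = 0.5 × 6.3 × 1.77² = 9.87 mA, giving V_DS = V_DD − I_D R_D = 4.94 − 9.87 × 1.09 = -5.82 V.
But -5.82 V < V_ov = 1.77 V, so the device is actually in triode.
In triode I_D = k_n[V_ov V_DS − ½ V_DS²] and I_D = (V_DD − V_DS)/R_D. Equating: 3.43 V_DS² − 13.15 V_DS + 4.94 = 0, giving V_DS = 0.422 V (the root below V_ov).
I_D = (4.94 − 0.422) / 1.09 = 4.14 mA.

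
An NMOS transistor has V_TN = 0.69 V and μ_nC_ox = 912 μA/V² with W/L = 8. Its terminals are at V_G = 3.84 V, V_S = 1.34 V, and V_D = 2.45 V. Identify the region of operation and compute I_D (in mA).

V_GS = V_G − V_S = 3.84 − 1.34 = 2.5 V; V_DS = V_D − V_S = 2.45 − 1.34 = 1.11 V.
k_n = μ_nC_ox · (W/L) = 7.296 mA/V².
V_ov = V_GS − V_TN = 2.5 − 0.69 = 1.81 V.
Since V_DS = 1.11 V < V_ov = 1.81 V, the device is in the triode region.
I_D = k_n [V_ov · V_DS − ½ V_DS²] = 7.296 × [1.81 × 1.11 − 0.5 × 1.11²] = 10.2 mA.

Triode; I_D = 10.2 mA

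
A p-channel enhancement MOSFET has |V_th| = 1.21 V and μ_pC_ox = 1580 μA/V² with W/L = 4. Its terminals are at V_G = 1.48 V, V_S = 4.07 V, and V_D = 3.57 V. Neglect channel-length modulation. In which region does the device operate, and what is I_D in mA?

V_SG = V_S − V_G = 4.07 − 1.48 = 2.59 V; V_SD = V_S − V_D = 4.07 − 3.57 = 0.5 V.
k_p = μ_pC_ox · (W/L) = 6.32 mA/V².
V_ov = V_SG − |V_th| = 2.59 − 1.21 = 1.38 V.
Since V_SD = 0.5 V < V_ov = 1.38 V, the device is in the triode region.
I_D = k_p [V_ov · V_SD − ½ V_SD²] = 6.32 × [1.38 × 0.5 − 0.5 × 0.5²] = 3.57 mA.

Triode; I_D = 3.57 mA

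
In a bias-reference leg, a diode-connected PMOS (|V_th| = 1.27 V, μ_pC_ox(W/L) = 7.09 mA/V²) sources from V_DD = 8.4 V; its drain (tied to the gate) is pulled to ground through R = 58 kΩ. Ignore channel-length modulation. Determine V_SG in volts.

With gate tied to drain, V_SG = V_SD ≥ V_SG − |V_th|, so the device is in saturation.
KCL at the drain: ½ k_p (V_SG − |V_th|)² = (V_DD − V_SG)/R.
Let x = V_SG − 1.27. Then 206 x² + x − 7.13 = 0, giving x = 0.184 V (positive root), so V_SG = 1.45 V.
I_D = (V_DD − V_SG)/R = (8.4 − 1.45) / 58 = 0.12 mA.

V_SG = 1.45 V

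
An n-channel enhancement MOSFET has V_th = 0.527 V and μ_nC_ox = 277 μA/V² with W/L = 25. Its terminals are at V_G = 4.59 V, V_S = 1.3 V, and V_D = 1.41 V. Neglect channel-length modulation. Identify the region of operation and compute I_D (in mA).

Triode; I_D = 2.06 mA

V_GS = V_G − V_S = 4.59 − 1.3 = 3.29 V; V_DS = V_D − V_S = 1.41 − 1.3 = 0.11 V.
k_n = μ_nC_ox · (W/L) = 6.925 mA/V².
V_ov = V_GS − V_th = 3.29 − 0.527 = 2.76 V.
Since V_DS = 0.11 V < V_ov = 2.76 V, the device is in the triode region.
I_D = k_n [V_ov · V_DS − ½ V_DS²] = 6.925 × [2.76 × 0.11 − 0.5 × 0.11²] = 2.06 mA.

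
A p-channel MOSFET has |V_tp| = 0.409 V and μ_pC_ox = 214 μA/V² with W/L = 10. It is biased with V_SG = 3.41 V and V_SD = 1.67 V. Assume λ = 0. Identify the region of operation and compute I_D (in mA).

k_p = μ_pC_ox · (W/L) = 2.14 mA/V².
V_ov = V_SG − |V_tp| = 3.41 − 0.409 = 3 V.
Since V_SD = 1.67 V < V_ov = 3 V, the device is in the triode region.
I_D = k_p [V_ov · V_SD − ½ V_SD²] = 2.14 × [3 × 1.67 − 0.5 × 1.67²] = 7.74 mA.

Triode; I_D = 7.74 mA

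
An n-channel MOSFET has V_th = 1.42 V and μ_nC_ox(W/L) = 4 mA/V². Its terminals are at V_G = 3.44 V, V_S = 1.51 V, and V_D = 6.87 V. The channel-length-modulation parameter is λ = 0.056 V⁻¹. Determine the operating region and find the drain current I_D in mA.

V_GS = V_G − V_S = 3.44 − 1.51 = 1.93 V; V_DS = V_D − V_S = 6.87 − 1.51 = 5.36 V.
V_ov = V_GS − V_th = 1.93 − 1.42 = 0.51 V.
Since V_DS = 5.36 V ≥ V_ov = 0.51 V, the device is in saturation.
I_D = ½ k_n V_ov² (1 + λ V_DS) = 0.5 × 4 × 0.51² × (1 + 0.056 × 5.36) = 0.676 mA.

Saturation; I_D = 0.676 mA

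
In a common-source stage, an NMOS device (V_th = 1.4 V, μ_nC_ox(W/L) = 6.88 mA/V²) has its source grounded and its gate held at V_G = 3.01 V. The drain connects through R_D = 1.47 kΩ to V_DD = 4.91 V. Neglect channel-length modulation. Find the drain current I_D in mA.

I_D = 3.13 mA

V_GS = V_G = 3.01 V, so V_ov = 3.01 − 1.4 = 1.61 V.
Assume saturation: I_D = ½ k_n V_ov² = 0.5 × 6.88 × 1.61² = 8.92 mA, giving V_DS = V_DD − I_D R_D = 4.91 − 8.92 × 1.47 = -8.2 V.
But -8.2 V < V_ov = 1.61 V, so the device is actually in triode.
In triode I_D = k_n[V_ov V_DS − ½ V_DS²] and I_D = (V_DD − V_DS)/R_D. Equating: 5.06 V_DS² − 17.28 V_DS + 4.91 = 0, giving V_DS = 0.313 V (the root below V_ov).
I_D = (4.91 − 0.313) / 1.47 = 3.13 mA.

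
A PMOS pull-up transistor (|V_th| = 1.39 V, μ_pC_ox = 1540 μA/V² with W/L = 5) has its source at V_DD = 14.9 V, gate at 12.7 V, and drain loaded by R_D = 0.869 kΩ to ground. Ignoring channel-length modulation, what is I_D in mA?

I_D = 2.53 mA

V_SG = V_DD − V_G = 14.9 − 12.7 = 2.2 V, so V_ov = 2.2 − 1.39 = 0.81 V.
k_p = μ_pC_ox · (W/L) = 7.7 mA/V².
Assume saturation: I_D = ½ k_p V_ov² = 0.5 × 7.7 × 0.81² = 2.53 mA, giving V_SD = V_DD − I_D R_D = 14.9 − 2.53 × 0.869 = 12.7 V.
V_SD = 12.7 V ≥ V_ov = 0.81 V, confirming saturation.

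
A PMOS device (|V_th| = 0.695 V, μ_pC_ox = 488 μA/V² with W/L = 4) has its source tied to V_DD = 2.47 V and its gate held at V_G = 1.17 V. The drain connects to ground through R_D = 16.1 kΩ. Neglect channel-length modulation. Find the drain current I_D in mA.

I_D = 0.145 mA

V_SG = V_DD − V_G = 2.47 − 1.17 = 1.3 V, so V_ov = 1.3 − 0.695 = 0.605 V.
k_p = μ_pC_ox · (W/L) = 1.952 mA/V².
Assume saturation: I_D = ½ k_p V_ov² = 0.5 × 1.952 × 0.605² = 0.357 mA, giving V_SD = V_DD − I_D R_D = 2.47 − 0.357 × 16.1 = -3.28 V.
But -3.28 V < V_ov = 0.605 V, so the device is actually in triode.
In triode I_D = k_p[V_ov V_SD − ½ V_SD²] and I_D = (V_DD − V_SD)/R_D. Equating: 15.7 V_SD² − 20.01 V_SD + 2.47 = 0, giving V_SD = 0.138 V (the root below V_ov).
I_D = (2.47 − 0.138) / 16.1 = 0.145 mA.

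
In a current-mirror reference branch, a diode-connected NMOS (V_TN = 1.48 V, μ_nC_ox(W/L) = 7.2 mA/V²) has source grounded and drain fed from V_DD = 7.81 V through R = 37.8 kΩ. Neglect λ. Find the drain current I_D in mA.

I_D = 0.162 mA

With gate tied to drain, V_GS = V_DS ≥ V_GS − V_TN, so the device is in saturation.
KCL at the drain: ½ k_n (V_GS − V_TN)² = (V_DD − V_GS)/R.
Let x = V_GS − 1.48. Then 136 x² + x − 6.33 = 0, giving x = 0.212 V (positive root), so V_GS = 1.69 V.
I_D = (V_DD − V_GS)/R = (7.81 − 1.69) / 37.8 = 0.162 mA.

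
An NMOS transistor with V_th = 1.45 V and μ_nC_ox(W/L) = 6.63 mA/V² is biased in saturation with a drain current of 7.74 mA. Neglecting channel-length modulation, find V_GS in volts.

V_GS = 2.98 V

In saturation I_D = ½ k_n (V_GS − V_th)², so V_GS − V_th = √(2 I_D / k_n) = √(2 × 7.74 / 6.63) = 1.53 V.
V_GS = 1.45 + 1.53 = 2.98 V.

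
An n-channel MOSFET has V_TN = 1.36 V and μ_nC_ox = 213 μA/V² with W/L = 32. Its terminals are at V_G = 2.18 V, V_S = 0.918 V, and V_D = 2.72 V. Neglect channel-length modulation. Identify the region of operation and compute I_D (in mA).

Cutoff; I_D = 0 mA

V_GS = V_G − V_S = 2.18 − 0.918 = 1.26 V; V_DS = V_D − V_S = 2.72 − 0.918 = 1.8 V.
V_GS = 1.26 V < V_TN = 1.36 V, so the transistor is in cutoff.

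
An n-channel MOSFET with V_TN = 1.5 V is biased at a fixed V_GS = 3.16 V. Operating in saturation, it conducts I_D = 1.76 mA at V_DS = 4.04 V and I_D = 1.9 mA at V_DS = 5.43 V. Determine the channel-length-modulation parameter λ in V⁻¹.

With V_GS fixed, I_D ∝ (1 + λ V_DS) in saturation, so I_D2/I_D1 = (1 + λ V_DS2)/(1 + λ V_DS1).
1.9/1.76 = 1.08 = (1 + 5.43 λ)/(1 + 4.04 λ).
Solving: λ (I_D1 V_DS2 − I_D2 V_DS1) = I_D2 − I_D1, so λ = (1.9 − 1.76) / (1.76 × 5.43 − 1.9 × 4.04) = 0.14 / 1.88 = 0.0744 V⁻¹.

λ = 0.0744 V⁻¹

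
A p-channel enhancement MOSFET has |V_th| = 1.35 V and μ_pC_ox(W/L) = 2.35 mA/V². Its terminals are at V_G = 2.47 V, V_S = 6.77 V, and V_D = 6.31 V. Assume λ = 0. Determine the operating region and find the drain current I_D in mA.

Triode; I_D = 2.94 mA

V_SG = V_S − V_G = 6.77 − 2.47 = 4.3 V; V_SD = V_S − V_D = 6.77 − 6.31 = 0.46 V.
V_ov = V_SG − |V_th| = 4.3 − 1.35 = 2.95 V.
Since V_SD = 0.46 V < V_ov = 2.95 V, the device is in the triode region.
I_D = k_p [V_ov · V_SD − ½ V_SD²] = 2.35 × [2.95 × 0.46 − 0.5 × 0.46²] = 2.94 mA.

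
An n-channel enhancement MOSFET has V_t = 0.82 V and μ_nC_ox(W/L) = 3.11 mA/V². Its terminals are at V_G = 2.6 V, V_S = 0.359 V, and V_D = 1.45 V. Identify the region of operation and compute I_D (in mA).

V_GS = V_G − V_S = 2.6 − 0.359 = 2.24 V; V_DS = V_D − V_S = 1.45 − 0.359 = 1.09 V.
V_ov = V_GS − V_t = 2.24 − 0.82 = 1.42 V.
Since V_DS = 1.09 V < V_ov = 1.42 V, the device is in the triode region.
I_D = k_n [V_ov · V_DS − ½ V_DS²] = 3.11 × [1.42 × 1.09 − 0.5 × 1.09²] = 2.97 mA.

Triode; I_D = 2.97 mA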